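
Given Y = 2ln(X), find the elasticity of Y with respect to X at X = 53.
Elasticity = 1/ln(53) ≈ 0.2519

Elasticity = (dY/dX) · (X/Y)

dY/dX = 2/X
At X = 53: dY/dX = 2/53, Y = 2·ln(53)

Elasticity = (2/53) · (53 / (2·ln(53))) = 1/ln(53) ≈ 0.2519

Interpretation: for a small percentage change in X, the percentage change in Y is approximately 0.25 times as large.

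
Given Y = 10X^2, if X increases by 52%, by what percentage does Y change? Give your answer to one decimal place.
131.0%

For Y = 10X^2:
If X → X(1 + 0.52)
Then Y → Y · (1 + 0.52)^2
     = Y · 2.3104

Percentage change = ((1 + 0.52)^2 − 1) × 100% ≈ 131.0%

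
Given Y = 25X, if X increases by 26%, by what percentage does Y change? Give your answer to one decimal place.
26.0%

For Y = 25X:
If X → X(1 + 0.26)
Then Y → Y · (1 + 0.26)^1
     = Y · 1.2600

Percentage change = ((1 + 0.26)^1 − 1) × 100% = 26.0%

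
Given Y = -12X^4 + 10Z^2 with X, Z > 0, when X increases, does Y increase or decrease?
Y decreases

Taking the partial derivative:
∂Y/∂X = -48X^3

∂Y/∂X = -48X^3 < 0 (assuming positive values)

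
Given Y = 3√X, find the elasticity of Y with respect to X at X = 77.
Elasticity = 1/2

Elasticity = (dY/dX) · (X/Y)

dY/dX = 3/(2·√X)
At X = 77: dY/dX = 3·√77/154, Y = 3·√77

Elasticity = (3·√77/154) · (77 / (3·√77)) = 1/2

Interpretation: for a small percentage change in X, the percentage change in Y is approximately 0.50 times as large.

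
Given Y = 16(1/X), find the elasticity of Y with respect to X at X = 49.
Elasticity = -1

Elasticity = (dY/dX) · (X/Y)

dY/dX = -16/X²
At X = 49: dY/dX = -16/2401, Y = 16/49

Elasticity = (-16/2401) · (49 / (16/49)) = -1

Interpretation: for a small percentage change in X, the percentage change in Y is approximately -1.00 times as large.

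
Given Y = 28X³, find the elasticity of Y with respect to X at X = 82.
Elasticity = 3

Elasticity = (dY/dX) · (X/Y)

dY/dX = 84·X²
At X = 82: dY/dX = 564816, Y = 15438304

Elasticity = 564816 · (82 / 15438304) = 3

Interpretation: for a small percentage change in X, the percentage change in Y is approximately 3.00 times as large.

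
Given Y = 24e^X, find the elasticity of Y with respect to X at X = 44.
Elasticity = 44

Elasticity = (dY/dX) · (X/Y)

dY/dX = 24·e^X
At X = 44: dY/dX = 24·e^44, Y = 24·e^44

Elasticity = (24·e^44) · (44 / (24·e^44)) = 44

Interpretation: for a small percentage change in X, the percentage change in Y is approximately 44.00 times as large.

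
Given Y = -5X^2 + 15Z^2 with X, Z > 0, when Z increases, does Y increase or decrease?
Y increases

Taking the partial derivative:
∂Y/∂Z = 30Z

∂Y/∂Z = 30Z > 0 (assuming positive values)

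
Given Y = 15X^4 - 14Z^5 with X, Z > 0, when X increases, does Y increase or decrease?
Y increases

Taking the partial derivative:
∂Y/∂X = 60X^3

∂Y/∂X = 60X^3 > 0 (assuming positive values)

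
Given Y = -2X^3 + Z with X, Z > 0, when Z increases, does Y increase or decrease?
Y increases

Taking the partial derivative:
∂Y/∂Z = 1

∂Y/∂Z = 1 > 0 (assuming positive values)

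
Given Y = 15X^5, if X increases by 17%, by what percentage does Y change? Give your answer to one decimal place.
119.2%

For Y = 15X^5:
If X → X(1 + 0.17)
Then Y → Y · (1 + 0.17)^5
     ≈ Y · 2.1924

Percentage change = ((1 + 0.17)^5 − 1) × 100% ≈ 119.2%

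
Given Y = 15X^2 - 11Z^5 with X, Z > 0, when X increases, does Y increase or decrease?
Y increases

Taking the partial derivative:
∂Y/∂X = 30X

∂Y/∂X = 30X > 0 (assuming positive values)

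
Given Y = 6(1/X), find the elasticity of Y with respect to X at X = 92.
Elasticity = -1

Elasticity = (dY/dX) · (X/Y)

dY/dX = -6/X²
At X = 92: dY/dX = -3/4232, Y = 3/46

Elasticity = (-3/4232) · (92 / (3/46)) = -1

Interpretation: for a small percentage change in X, the percentage change in Y is approximately -1.00 times as large.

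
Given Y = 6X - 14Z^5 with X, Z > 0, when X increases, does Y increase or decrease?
Y increases

Taking the partial derivative:
∂Y/∂X = 6

∂Y/∂X = 6 > 0 (assuming positive values)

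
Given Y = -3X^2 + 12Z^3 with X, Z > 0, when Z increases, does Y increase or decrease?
Y increases

Taking the partial derivative:
∂Y/∂Z = 36Z^2

∂Y/∂Z = 36Z^2 > 0 (assuming positive values)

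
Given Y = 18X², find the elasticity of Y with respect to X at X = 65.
Elasticity = 2

Elasticity = (dY/dX) · (X/Y)

dY/dX = 36·X
At X = 65: dY/dX = 2340, Y = 76050

Elasticity = 2340 · (65 / 76050) = 2

Interpretation: for a small percentage change in X, the percentage change in Y is approximately 2.00 times as large.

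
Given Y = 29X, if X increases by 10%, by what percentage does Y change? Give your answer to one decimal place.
10.0%

For Y = 29X:
If X → X(1 + 0.1)
Then Y → Y · (1 + 0.1)^1
     = Y · 1.1000

Percentage change = ((1 + 0.1)^1 − 1) × 100% = 10.0%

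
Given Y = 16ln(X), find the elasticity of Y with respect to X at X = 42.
Elasticity = 1/ln(42) ≈ 0.2675

Elasticity = (dY/dX) · (X/Y)

dY/dX = 16/X
At X = 42: dY/dX = 8/21, Y = 16·ln(42)

Elasticity = (8/21) · (42 / (16·ln(42))) = 1/ln(42) ≈ 0.2675

Interpretation: for a small percentage change in X, the percentage change in Y is approximately 0.27 times as large.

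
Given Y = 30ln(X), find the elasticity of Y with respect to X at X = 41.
Elasticity = 1/ln(41) ≈ 0.2693

Elasticity = (dY/dX) · (X/Y)

dY/dX = 30/X
At X = 41: dY/dX = 30/41, Y = 30·ln(41)

Elasticity = (30/41) · (41 / (30·ln(41))) = 1/ln(41) ≈ 0.2693

Interpretation: for a small percentage change in X, the percentage change in Y is approximately 0.27 times as large.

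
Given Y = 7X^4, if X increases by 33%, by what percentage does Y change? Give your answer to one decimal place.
212.9%

For Y = 7X^4:
If X → X(1 + 0.33)
Then Y → Y · (1 + 0.33)^4
     ≈ Y · 3.1290

Percentage change = ((1 + 0.33)^4 − 1) × 100% ≈ 212.9%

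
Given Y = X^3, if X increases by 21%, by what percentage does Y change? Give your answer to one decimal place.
77.2%

For Y = X^3:
If X → X(1 + 0.21)
Then Y → Y · (1 + 0.21)^3
     ≈ Y · 1.7716

Percentage change = ((1 + 0.21)^3 − 1) × 100% ≈ 77.2%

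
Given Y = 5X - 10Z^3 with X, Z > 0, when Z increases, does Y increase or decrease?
Y decreases

Taking the partial derivative:
∂Y/∂Z = -30Z^2

∂Y/∂Z = -30Z^2 < 0 (assuming positive values)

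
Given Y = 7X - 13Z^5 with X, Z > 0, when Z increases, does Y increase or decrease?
Y decreases

Taking the partial derivative:
∂Y/∂Z = -65Z^4

∂Y/∂Z = -65Z^4 < 0 (assuming positive values)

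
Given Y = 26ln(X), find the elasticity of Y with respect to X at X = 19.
Elasticity = 1/ln(19) ≈ 0.3396

Elasticity = (dY/dX) · (X/Y)

dY/dX = 26/X
At X = 19: dY/dX = 26/19, Y = 26·ln(19)

Elasticity = (26/19) · (19 / (26·ln(19))) = 1/ln(19) ≈ 0.3396

Interpretation: for a small percentage change in X, the percentage change in Y is approximately 0.34 times as large.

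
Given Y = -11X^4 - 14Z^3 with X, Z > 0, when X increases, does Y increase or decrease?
Y decreases

Taking the partial derivative:
∂Y/∂X = -44X^3

∂Y/∂X = -44X^3 < 0 (assuming positive values)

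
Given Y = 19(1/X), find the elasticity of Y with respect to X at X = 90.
Elasticity = -1

Elasticity = (dY/dX) · (X/Y)

dY/dX = -19/X²
At X = 90: dY/dX = -19/8100, Y = 19/90

Elasticity = (-19/8100) · (90 / (19/90)) = -1

Interpretation: for a small percentage change in X, the percentage change in Y is approximately -1.00 times as large.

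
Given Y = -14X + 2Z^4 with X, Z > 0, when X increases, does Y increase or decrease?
Y decreases

Taking the partial derivative:
∂Y/∂X = -14

∂Y/∂X = -14 < 0 (assuming positive values)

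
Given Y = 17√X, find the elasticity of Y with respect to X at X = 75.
Elasticity = 1/2

Elasticity = (dY/dX) · (X/Y)

dY/dX = 17/(2·√X)
At X = 75: dY/dX = 17·√3/30, Y = 85·√3

Elasticity = (17·√3/30) · (75 / (85·√3)) = 1/2

Interpretation: for a small percentage change in X, the percentage change in Y is approximately 0.50 times as large.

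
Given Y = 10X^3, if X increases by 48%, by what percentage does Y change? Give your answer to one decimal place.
224.2%

For Y = 10X^3:
If X → X(1 + 0.48)
Then Y → Y · (1 + 0.48)^3
     ≈ Y · 3.2418

Percentage change = ((1 + 0.48)^3 − 1) × 100% ≈ 224.2%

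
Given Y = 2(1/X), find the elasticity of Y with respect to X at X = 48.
Elasticity = -1

Elasticity = (dY/dX) · (X/Y)

dY/dX = -2/X²
At X = 48: dY/dX = -1/1152, Y = 1/24

Elasticity = (-1/1152) · (48 / (1/24)) = -1

Interpretation: for a small percentage change in X, the percentage change in Y is approximately -1.00 times as large.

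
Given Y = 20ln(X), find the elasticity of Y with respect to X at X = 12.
Elasticity = 1/ln(12) ≈ 0.4024

Elasticity = (dY/dX) · (X/Y)

dY/dX = 20/X
At X = 12: dY/dX = 5/3, Y = 20·ln(12)

Elasticity = (5/3) · (12 / (20·ln(12))) = 1/ln(12) ≈ 0.4024

Interpretation: for a small percentage change in X, the percentage change in Y is approximately 0.40 times as large.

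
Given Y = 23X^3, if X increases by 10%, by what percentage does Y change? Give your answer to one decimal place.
33.1%

For Y = 23X^3:
If X → X(1 + 0.1)
Then Y → Y · (1 + 0.1)^3
     = Y · 1.3310

Percentage change = ((1 + 0.1)^3 − 1) × 100% = 33.1%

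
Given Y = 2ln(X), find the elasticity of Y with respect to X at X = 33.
Elasticity = 1/ln(33) ≈ 0.2860

Elasticity = (dY/dX) · (X/Y)

dY/dX = 2/X
At X = 33: dY/dX = 2/33, Y = 2·ln(33)

Elasticity = (2/33) · (33 / (2·ln(33))) = 1/ln(33) ≈ 0.2860

Interpretation: for a small percentage change in X, the percentage change in Y is approximately 0.29 times as large.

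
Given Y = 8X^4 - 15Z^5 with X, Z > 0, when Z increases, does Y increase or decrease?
Y decreases

Taking the partial derivative:
∂Y/∂Z = -75Z^4

∂Y/∂Z = -75Z^4 < 0 (assuming positive values)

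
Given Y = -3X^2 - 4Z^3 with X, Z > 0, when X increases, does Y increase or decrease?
Y decreases

Taking the partial derivative:
∂Y/∂X = -6X

∂Y/∂X = -6X < 0 (assuming positive values)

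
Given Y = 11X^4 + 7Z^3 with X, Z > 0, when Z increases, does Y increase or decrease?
Y increases

Taking the partial derivative:
∂Y/∂Z = 21Z^2

∂Y/∂Z = 21Z^2 > 0 (assuming positive values)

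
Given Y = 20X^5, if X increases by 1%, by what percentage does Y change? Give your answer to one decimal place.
5.1%

For Y = 20X^5:
If X → X(1 + 0.01)
Then Y → Y · (1 + 0.01)^5
     ≈ Y · 1.0510

Percentage change = ((1 + 0.01)^5 − 1) × 100% ≈ 5.1%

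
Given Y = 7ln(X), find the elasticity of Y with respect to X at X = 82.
Elasticity = 1/ln(82) ≈ 0.2269

Elasticity = (dY/dX) · (X/Y)

dY/dX = 7/X
At X = 82: dY/dX = 7/82, Y = 7·ln(82)

Elasticity = (7/82) · (82 / (7·ln(82))) = 1/ln(82) ≈ 0.2269

Interpretation: for a small percentage change in X, the percentage change in Y is approximately 0.23 times as large.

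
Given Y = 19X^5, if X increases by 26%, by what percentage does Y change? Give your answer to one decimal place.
217.6%

For Y = 19X^5:
If X → X(1 + 0.26)
Then Y → Y · (1 + 0.26)^5
     ≈ Y · 3.1758

Percentage change = ((1 + 0.26)^5 − 1) × 100% ≈ 217.6%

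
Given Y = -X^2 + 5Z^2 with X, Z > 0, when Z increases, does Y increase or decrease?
Y increases

Taking the partial derivative:
∂Y/∂Z = 10Z

∂Y/∂Z = 10Z > 0 (assuming positive values)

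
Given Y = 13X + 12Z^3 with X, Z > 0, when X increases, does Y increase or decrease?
Y increases

Taking the partial derivative:
∂Y/∂X = 13

∂Y/∂X = 13 > 0 (assuming positive values)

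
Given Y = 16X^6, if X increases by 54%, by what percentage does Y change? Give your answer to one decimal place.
1233.9%

For Y = 16X^6:
If X → X(1 + 0.54)
Then Y → Y · (1 + 0.54)^6
     ≈ Y · 13.3390

Percentage change = ((1 + 0.54)^6 − 1) × 100% ≈ 1233.9%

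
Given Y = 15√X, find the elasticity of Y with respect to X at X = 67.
Elasticity = 1/2

Elasticity = (dY/dX) · (X/Y)

dY/dX = 15/(2·√X)
At X = 67: dY/dX = 15·√67/134, Y = 15·√67

Elasticity = (15·√67/134) · (67 / (15·√67)) = 1/2

Interpretation: for a small percentage change in X, the percentage change in Y is approximately 0.50 times as large.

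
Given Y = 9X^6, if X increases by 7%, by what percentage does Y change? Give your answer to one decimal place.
50.1%

For Y = 9X^6:
If X → X(1 + 0.07)
Then Y → Y · (1 + 0.07)^6
     ≈ Y · 1.5007

Percentage change = ((1 + 0.07)^6 − 1) × 100% ≈ 50.1%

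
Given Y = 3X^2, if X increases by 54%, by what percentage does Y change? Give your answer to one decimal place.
137.2%

For Y = 3X^2:
If X → X(1 + 0.54)
Then Y → Y · (1 + 0.54)^2
     = Y · 2.3716

Percentage change = ((1 + 0.54)^2 − 1) × 100% ≈ 137.2%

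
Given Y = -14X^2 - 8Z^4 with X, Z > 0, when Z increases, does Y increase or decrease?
Y decreases

Taking the partial derivative:
∂Y/∂Z = -32Z^3

∂Y/∂Z = -32Z^3 < 0 (assuming positive values)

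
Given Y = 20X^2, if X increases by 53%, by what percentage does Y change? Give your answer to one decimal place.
134.1%

For Y = 20X^2:
If X → X(1 + 0.53)
Then Y → Y · (1 + 0.53)^2
     = Y · 2.3409

Percentage change = ((1 + 0.53)^2 − 1) × 100% ≈ 134.1%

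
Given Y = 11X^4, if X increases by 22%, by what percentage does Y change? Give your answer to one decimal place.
121.5%

For Y = 11X^4:
If X → X(1 + 0.22)
Then Y → Y · (1 + 0.22)^4
     ≈ Y · 2.2153

Percentage change = ((1 + 0.22)^4 − 1) × 100% ≈ 121.5%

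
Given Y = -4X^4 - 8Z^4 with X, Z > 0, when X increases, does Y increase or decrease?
Y decreases

Taking the partial derivative:
∂Y/∂X = -16X^3

∂Y/∂X = -16X^3 < 0 (assuming positive values)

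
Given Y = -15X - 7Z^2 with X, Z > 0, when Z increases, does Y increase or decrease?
Y decreases

Taking the partial derivative:
∂Y/∂Z = -14Z

∂Y/∂Z = -14Z < 0 (assuming positive values)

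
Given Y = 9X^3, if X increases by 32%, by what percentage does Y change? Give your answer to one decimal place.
130.0%

For Y = 9X^3:
If X → X(1 + 0.32)
Then Y → Y · (1 + 0.32)^3
     ≈ Y · 2.3000

Percentage change = ((1 + 0.32)^3 − 1) × 100% ≈ 130.0%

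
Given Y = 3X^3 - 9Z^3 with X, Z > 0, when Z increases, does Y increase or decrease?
Y decreases

Taking the partial derivative:
∂Y/∂Z = -27Z^2

∂Y/∂Z = -27Z^2 < 0 (assuming positive values)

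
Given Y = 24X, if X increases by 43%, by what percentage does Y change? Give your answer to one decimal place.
43.0%

For Y = 24X:
If X → X(1 + 0.43)
Then Y → Y · (1 + 0.43)^1
     = Y · 1.4300

Percentage change = ((1 + 0.43)^1 − 1) × 100% = 43.0%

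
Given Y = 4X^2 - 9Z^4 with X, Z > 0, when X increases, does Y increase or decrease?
Y increases

Taking the partial derivative:
∂Y/∂X = 8X

∂Y/∂X = 8X > 0 (assuming positive values)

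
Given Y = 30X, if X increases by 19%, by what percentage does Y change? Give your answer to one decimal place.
19.0%

For Y = 30X:
If X → X(1 + 0.19)
Then Y → Y · (1 + 0.19)^1
     = Y · 1.1900

Percentage change = ((1 + 0.19)^1 − 1) × 100% = 19.0%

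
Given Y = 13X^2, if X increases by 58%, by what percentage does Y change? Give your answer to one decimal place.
149.6%

For Y = 13X^2:
If X → X(1 + 0.58)
Then Y → Y · (1 + 0.58)^2
     = Y · 2.4964

Percentage change = ((1 + 0.58)^2 − 1) × 100% ≈ 149.6%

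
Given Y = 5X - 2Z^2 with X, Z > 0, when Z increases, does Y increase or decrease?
Y decreases

Taking the partial derivative:
∂Y/∂Z = -4Z

∂Y/∂Z = -4Z < 0 (assuming positive values)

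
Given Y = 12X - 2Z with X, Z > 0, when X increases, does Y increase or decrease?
Y increases

Taking the partial derivative:
∂Y/∂X = 12

∂Y/∂X = 12 > 0 (assuming positive values)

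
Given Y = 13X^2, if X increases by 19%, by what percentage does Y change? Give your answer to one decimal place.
41.6%

For Y = 13X^2:
If X → X(1 + 0.19)
Then Y → Y · (1 + 0.19)^2
     = Y · 1.4161

Percentage change = ((1 + 0.19)^2 − 1) × 100% ≈ 41.6%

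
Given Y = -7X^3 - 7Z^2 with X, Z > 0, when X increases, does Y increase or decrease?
Y decreases

Taking the partial derivative:
∂Y/∂X = -21X^2

∂Y/∂X = -21X^2 < 0 (assuming positive values)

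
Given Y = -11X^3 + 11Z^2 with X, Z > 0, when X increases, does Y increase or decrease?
Y decreases

Taking the partial derivative:
∂Y/∂X = -33X^2

∂Y/∂X = -33X^2 < 0 (assuming positive values)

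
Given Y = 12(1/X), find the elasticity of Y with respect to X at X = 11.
Elasticity = -1

Elasticity = (dY/dX) · (X/Y)

dY/dX = -12/X²
At X = 11: dY/dX = -12/121, Y = 12/11

Elasticity = (-12/121) · (11 / (12/11)) = -1

Interpretation: for a small percentage change in X, the percentage change in Y is approximately -1.00 times as large.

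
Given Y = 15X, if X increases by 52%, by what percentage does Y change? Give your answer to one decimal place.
52.0%

For Y = 15X:
If X → X(1 + 0.52)
Then Y → Y · (1 + 0.52)^1
     = Y · 1.5200

Percentage change = ((1 + 0.52)^1 − 1) × 100% = 52.0%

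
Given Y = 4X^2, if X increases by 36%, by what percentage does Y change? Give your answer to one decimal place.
85.0%

For Y = 4X^2:
If X → X(1 + 0.36)
Then Y → Y · (1 + 0.36)^2
     = Y · 1.8496

Percentage change = ((1 + 0.36)^2 − 1) × 100% ≈ 85.0%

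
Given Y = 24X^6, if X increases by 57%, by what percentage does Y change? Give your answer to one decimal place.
1397.6%

For Y = 24X^6:
If X → X(1 + 0.57)
Then Y → Y · (1 + 0.57)^6
     ≈ Y · 14.9761

Percentage change = ((1 + 0.57)^6 − 1) × 100% ≈ 1397.6%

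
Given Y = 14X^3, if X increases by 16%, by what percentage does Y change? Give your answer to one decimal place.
56.1%

For Y = 14X^3:
If X → X(1 + 0.16)
Then Y → Y · (1 + 0.16)^3
     ≈ Y · 1.5609

Percentage change = ((1 + 0.16)^3 − 1) × 100% ≈ 56.1%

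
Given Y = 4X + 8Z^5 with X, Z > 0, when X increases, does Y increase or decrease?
Y increases

Taking the partial derivative:
∂Y/∂X = 4

∂Y/∂X = 4 > 0 (assuming positive values)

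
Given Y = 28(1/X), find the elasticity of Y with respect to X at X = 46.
Elasticity = -1

Elasticity = (dY/dX) · (X/Y)

dY/dX = -28/X²
At X = 46: dY/dX = -7/529, Y = 14/23

Elasticity = (-7/529) · (46 / (14/23)) = -1

Interpretation: for a small percentage change in X, the percentage change in Y is approximately -1.00 times as large.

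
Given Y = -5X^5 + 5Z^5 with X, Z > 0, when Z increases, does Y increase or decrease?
Y increases

Taking the partial derivative:
∂Y/∂Z = 25Z^4

∂Y/∂Z = 25Z^4 > 0 (assuming positive values)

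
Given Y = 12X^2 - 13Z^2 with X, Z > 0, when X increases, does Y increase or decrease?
Y increases

Taking the partial derivative:
∂Y/∂X = 24X

∂Y/∂X = 24X > 0 (assuming positive values)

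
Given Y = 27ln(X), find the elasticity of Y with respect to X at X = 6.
Elasticity = 1/ln(6) ≈ 0.5581

Elasticity = (dY/dX) · (X/Y)

dY/dX = 27/X
At X = 6: dY/dX = 9/2, Y = 27·ln(6)

Elasticity = (9/2) · (6 / (27·ln(6))) = 1/ln(6) ≈ 0.5581

Interpretation: for a small percentage change in X, the percentage change in Y is approximately 0.56 times as large.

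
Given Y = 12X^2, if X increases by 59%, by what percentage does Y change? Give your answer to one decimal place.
152.8%

For Y = 12X^2:
If X → X(1 + 0.59)
Then Y → Y · (1 + 0.59)^2
     = Y · 2.5281

Percentage change = ((1 + 0.59)^2 − 1) × 100% ≈ 152.8%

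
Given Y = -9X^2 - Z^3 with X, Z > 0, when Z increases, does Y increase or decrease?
Y decreases

Taking the partial derivative:
∂Y/∂Z = -3Z^2

∂Y/∂Z = -3Z^2 < 0 (assuming positive values)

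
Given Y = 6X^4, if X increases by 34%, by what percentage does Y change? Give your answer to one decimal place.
222.4%

For Y = 6X^4:
If X → X(1 + 0.34)
Then Y → Y · (1 + 0.34)^4
     ≈ Y · 3.2242

Percentage change = ((1 + 0.34)^4 − 1) × 100% ≈ 222.4%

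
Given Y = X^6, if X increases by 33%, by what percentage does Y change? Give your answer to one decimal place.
453.5%

For Y = X^6:
If X → X(1 + 0.33)
Then Y → Y · (1 + 0.33)^6
     ≈ Y · 5.5349

Percentage change = ((1 + 0.33)^6 − 1) × 100% ≈ 453.5%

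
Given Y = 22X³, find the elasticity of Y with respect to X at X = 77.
Elasticity = 3

Elasticity = (dY/dX) · (X/Y)

dY/dX = 66·X²
At X = 77: dY/dX = 391314, Y = 10043726

Elasticity = 391314 · (77 / 10043726) = 3

Interpretation: for a small percentage change in X, the percentage change in Y is approximately 3.00 times as large.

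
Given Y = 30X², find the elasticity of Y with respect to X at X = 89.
Elasticity = 2

Elasticity = (dY/dX) · (X/Y)

dY/dX = 60·X
At X = 89: dY/dX = 5340, Y = 237630

Elasticity = 5340 · (89 / 237630) = 2

Interpretation: for a small percentage change in X, the percentage change in Y is approximately 2.00 times as large.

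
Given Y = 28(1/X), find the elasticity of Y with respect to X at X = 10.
Elasticity = -1

Elasticity = (dY/dX) · (X/Y)

dY/dX = -28/X²
At X = 10: dY/dX = -7/25, Y = 14/5

Elasticity = (-7/25) · (10 / (14/5)) = -1

Interpretation: for a small percentage change in X, the percentage change in Y is approximately -1.00 times as large.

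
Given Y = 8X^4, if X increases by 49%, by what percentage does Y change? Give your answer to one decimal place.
392.9%

For Y = 8X^4:
If X → X(1 + 0.49)
Then Y → Y · (1 + 0.49)^4
     ≈ Y · 4.9288

Percentage change = ((1 + 0.49)^4 − 1) × 100% ≈ 392.9%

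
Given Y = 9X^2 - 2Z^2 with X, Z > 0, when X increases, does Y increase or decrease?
Y increases

Taking the partial derivative:
∂Y/∂X = 18X

∂Y/∂X = 18X > 0 (assuming positive values)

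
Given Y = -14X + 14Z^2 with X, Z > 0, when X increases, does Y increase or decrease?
Y decreases

Taking the partial derivative:
∂Y/∂X = -14

∂Y/∂X = -14 < 0 (assuming positive values)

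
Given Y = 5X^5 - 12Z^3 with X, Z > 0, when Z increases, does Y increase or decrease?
Y decreases

Taking the partial derivative:
∂Y/∂Z = -36Z^2

∂Y/∂Z = -36Z^2 < 0 (assuming positive values)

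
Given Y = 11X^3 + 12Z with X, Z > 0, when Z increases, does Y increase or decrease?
Y increases

Taking the partial derivative:
∂Y/∂Z = 12

∂Y/∂Z = 12 > 0 (assuming positive values)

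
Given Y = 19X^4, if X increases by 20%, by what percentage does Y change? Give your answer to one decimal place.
107.4%

For Y = 19X^4:
If X → X(1 + 0.2)
Then Y → Y · (1 + 0.2)^4
     = Y · 2.0736

Percentage change = ((1 + 0.2)^4 − 1) × 100% ≈ 107.4%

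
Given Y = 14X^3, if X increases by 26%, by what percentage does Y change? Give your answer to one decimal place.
100.0%

For Y = 14X^3:
If X → X(1 + 0.26)
Then Y → Y · (1 + 0.26)^3
     ≈ Y · 2.0004

Percentage change = ((1 + 0.26)^3 − 1) × 100% ≈ 100.0%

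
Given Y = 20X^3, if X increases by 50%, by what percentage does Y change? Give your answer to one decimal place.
237.5%

For Y = 20X^3:
If X → X(1 + 0.5)
Then Y → Y · (1 + 0.5)^3
     = Y · 3.3750

Percentage change = ((1 + 0.5)^3 − 1) × 100% = 237.5%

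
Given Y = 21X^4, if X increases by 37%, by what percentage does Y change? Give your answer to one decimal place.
252.3%

For Y = 21X^4:
If X → X(1 + 0.37)
Then Y → Y · (1 + 0.37)^4
     ≈ Y · 3.5228

Percentage change = ((1 + 0.37)^4 − 1) × 100% ≈ 252.3%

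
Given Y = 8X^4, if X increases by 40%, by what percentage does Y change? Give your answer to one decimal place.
284.2%

For Y = 8X^4:
If X → X(1 + 0.4)
Then Y → Y · (1 + 0.4)^4
     = Y · 3.8416

Percentage change = ((1 + 0.4)^4 − 1) × 100% ≈ 284.2%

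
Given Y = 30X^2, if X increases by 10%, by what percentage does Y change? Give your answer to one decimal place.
21.0%

For Y = 30X^2:
If X → X(1 + 0.1)
Then Y → Y · (1 + 0.1)^2
     = Y · 1.2100

Percentage change = ((1 + 0.1)^2 − 1) × 100% = 21.0%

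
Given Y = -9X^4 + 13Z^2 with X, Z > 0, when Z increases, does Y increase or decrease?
Y increases

Taking the partial derivative:
∂Y/∂Z = 26Z

∂Y/∂Z = 26Z > 0 (assuming positive values)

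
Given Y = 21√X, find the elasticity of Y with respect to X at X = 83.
Elasticity = 1/2

Elasticity = (dY/dX) · (X/Y)

dY/dX = 21/(2·√X)
At X = 83: dY/dX = 21·√83/166, Y = 21·√83

Elasticity = (21·√83/166) · (83 / (21·√83)) = 1/2

Interpretation: for a small percentage change in X, the percentage change in Y is approximately 0.50 times as large.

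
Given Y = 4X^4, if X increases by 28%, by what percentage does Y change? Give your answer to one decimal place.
168.4%

For Y = 4X^4:
If X → X(1 + 0.28)
Then Y → Y · (1 + 0.28)^4
     ≈ Y · 2.6844

Percentage change = ((1 + 0.28)^4 − 1) × 100% ≈ 168.4%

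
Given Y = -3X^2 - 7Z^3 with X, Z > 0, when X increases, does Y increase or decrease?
Y decreases

Taking the partial derivative:
∂Y/∂X = -6X

∂Y/∂X = -6X < 0 (assuming positive values)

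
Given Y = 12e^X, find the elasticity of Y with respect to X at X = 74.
Elasticity = 74

Elasticity = (dY/dX) · (X/Y)

dY/dX = 12·e^X
At X = 74: dY/dX = 12·e^74, Y = 12·e^74

Elasticity = (12·e^74) · (74 / (12·e^74)) = 74

Interpretation: for a small percentage change in X, the percentage change in Y is approximately 74.00 times as large.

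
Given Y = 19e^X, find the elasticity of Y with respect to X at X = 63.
Elasticity = 63

Elasticity = (dY/dX) · (X/Y)

dY/dX = 19·e^X
At X = 63: dY/dX = 19·e^63, Y = 19·e^63

Elasticity = (19·e^63) · (63 / (19·e^63)) = 63

Interpretation: for a small percentage change in X, the percentage change in Y is approximately 63.00 times as large.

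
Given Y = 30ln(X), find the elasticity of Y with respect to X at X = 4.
Elasticity = 1/ln(4) ≈ 0.7213

Elasticity = (dY/dX) · (X/Y)

dY/dX = 30/X
At X = 4: dY/dX = 15/2, Y = 30·ln(4)

Elasticity = (15/2) · (4 / (30·ln(4))) = 1/ln(4) ≈ 0.7213

Interpretation: for a small percentage change in X, the percentage change in Y is approximately 0.72 times as large.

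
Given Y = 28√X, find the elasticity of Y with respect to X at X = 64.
Elasticity = 1/2

Elasticity = (dY/dX) · (X/Y)

dY/dX = 14/√X
At X = 64: dY/dX = 7/4, Y = 224

Elasticity = (7/4) · (64 / 224) = 1/2

Interpretation: for a small percentage change in X, the percentage change in Y is approximately 0.50 times as large.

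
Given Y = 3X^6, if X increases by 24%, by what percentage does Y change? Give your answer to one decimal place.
263.5%

For Y = 3X^6:
If X → X(1 + 0.24)
Then Y → Y · (1 + 0.24)^6
     ≈ Y · 3.6352

Percentage change = ((1 + 0.24)^6 − 1) × 100% ≈ 263.5%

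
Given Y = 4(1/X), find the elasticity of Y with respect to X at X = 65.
Elasticity = -1

Elasticity = (dY/dX) · (X/Y)

dY/dX = -4/X²
At X = 65: dY/dX = -4/4225, Y = 4/65

Elasticity = (-4/4225) · (65 / (4/65)) = -1

Interpretation: for a small percentage change in X, the percentage change in Y is approximately -1.00 times as large.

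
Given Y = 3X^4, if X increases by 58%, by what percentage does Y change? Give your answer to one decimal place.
523.2%

For Y = 3X^4:
If X → X(1 + 0.58)
Then Y → Y · (1 + 0.58)^4
     ≈ Y · 6.2320

Percentage change = ((1 + 0.58)^4 − 1) × 100% ≈ 523.2%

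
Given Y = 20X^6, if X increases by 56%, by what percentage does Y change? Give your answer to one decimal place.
1341.3%

For Y = 20X^6:
If X → X(1 + 0.56)
Then Y → Y · (1 + 0.56)^6
     ≈ Y · 14.4128

Percentage change = ((1 + 0.56)^6 − 1) × 100% ≈ 1341.3%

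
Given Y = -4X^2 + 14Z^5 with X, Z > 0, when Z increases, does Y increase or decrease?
Y increases

Taking the partial derivative:
∂Y/∂Z = 70Z^4

∂Y/∂Z = 70Z^4 > 0 (assuming positive values)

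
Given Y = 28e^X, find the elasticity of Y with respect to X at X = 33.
Elasticity = 33

Elasticity = (dY/dX) · (X/Y)

dY/dX = 28·e^X
At X = 33: dY/dX = 28·e^33, Y = 28·e^33

Elasticity = (28·e^33) · (33 / (28·e^33)) = 33

Interpretation: for a small percentage change in X, the percentage change in Y is approximately 33.00 times as large.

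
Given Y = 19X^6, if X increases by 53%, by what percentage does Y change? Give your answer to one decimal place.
1182.8%

For Y = 19X^6:
If X → X(1 + 0.53)
Then Y → Y · (1 + 0.53)^6
     ≈ Y · 12.8277

Percentage change = ((1 + 0.53)^6 − 1) × 100% ≈ 1182.8%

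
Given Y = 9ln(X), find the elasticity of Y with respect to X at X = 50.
Elasticity = 1/ln(50) ≈ 0.2556

Elasticity = (dY/dX) · (X/Y)

dY/dX = 9/X
At X = 50: dY/dX = 9/50, Y = 9·ln(50)

Elasticity = (9/50) · (50 / (9·ln(50))) = 1/ln(50) ≈ 0.2556

Interpretation: for a small percentage change in X, the percentage change in Y is approximately 0.26 times as large.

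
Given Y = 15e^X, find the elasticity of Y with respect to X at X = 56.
Elasticity = 56

Elasticity = (dY/dX) · (X/Y)

dY/dX = 15·e^X
At X = 56: dY/dX = 15·e^56, Y = 15·e^56

Elasticity = (15·e^56) · (56 / (15·e^56)) = 56

Interpretation: for a small percentage change in X, the percentage change in Y is approximately 56.00 times as large.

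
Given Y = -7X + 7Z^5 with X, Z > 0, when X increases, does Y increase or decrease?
Y decreases

Taking the partial derivative:
∂Y/∂X = -7

∂Y/∂X = -7 < 0 (assuming positive values)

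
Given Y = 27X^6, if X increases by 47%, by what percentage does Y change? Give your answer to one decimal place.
909.0%

For Y = 27X^6:
If X → X(1 + 0.47)
Then Y → Y · (1 + 0.47)^6
     ≈ Y · 10.0903

Percentage change = ((1 + 0.47)^6 − 1) × 100% ≈ 909.0%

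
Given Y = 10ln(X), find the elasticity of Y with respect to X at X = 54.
Elasticity = 1/ln(54) ≈ 0.2507

Elasticity = (dY/dX) · (X/Y)

dY/dX = 10/X
At X = 54: dY/dX = 5/27, Y = 10·ln(54)

Elasticity = (5/27) · (54 / (10·ln(54))) = 1/ln(54) ≈ 0.2507

Interpretation: for a small percentage change in X, the percentage change in Y is approximately 0.25 times as large.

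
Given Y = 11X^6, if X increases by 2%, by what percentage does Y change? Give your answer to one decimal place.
12.6%

For Y = 11X^6:
If X → X(1 + 0.02)
Then Y → Y · (1 + 0.02)^6
     ≈ Y · 1.1262

Percentage change = ((1 + 0.02)^6 − 1) × 100% ≈ 12.6%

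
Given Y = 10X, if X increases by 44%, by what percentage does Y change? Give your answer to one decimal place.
44.0%

For Y = 10X:
If X → X(1 + 0.44)
Then Y → Y · (1 + 0.44)^1
     = Y · 1.4400

Percentage change = ((1 + 0.44)^1 − 1) × 100% = 44.0%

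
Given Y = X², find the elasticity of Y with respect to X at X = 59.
Elasticity = 2

Elasticity = (dY/dX) · (X/Y)

dY/dX = 2·X
At X = 59: dY/dX = 118, Y = 3481

Elasticity = 118 · (59 / 3481) = 2

Interpretation: for a small percentage change in X, the percentage change in Y is approximately 2.00 times as large.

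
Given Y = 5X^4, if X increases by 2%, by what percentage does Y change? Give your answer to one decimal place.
8.2%

For Y = 5X^4:
If X → X(1 + 0.02)
Then Y → Y · (1 + 0.02)^4
     ≈ Y · 1.0824

Percentage change = ((1 + 0.02)^4 − 1) × 100% ≈ 8.2%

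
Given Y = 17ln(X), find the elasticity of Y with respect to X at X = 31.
Elasticity = 1/ln(31) ≈ 0.2912

Elasticity = (dY/dX) · (X/Y)

dY/dX = 17/X
At X = 31: dY/dX = 17/31, Y = 17·ln(31)

Elasticity = (17/31) · (31 / (17·ln(31))) = 1/ln(31) ≈ 0.2912

Interpretation: for a small percentage change in X, the percentage change in Y is approximately 0.29 times as large.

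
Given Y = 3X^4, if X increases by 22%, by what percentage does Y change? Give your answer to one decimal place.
121.5%

For Y = 3X^4:
If X → X(1 + 0.22)
Then Y → Y · (1 + 0.22)^4
     ≈ Y · 2.2153

Percentage change = ((1 + 0.22)^4 − 1) × 100% ≈ 121.5%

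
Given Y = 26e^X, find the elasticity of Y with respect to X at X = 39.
Elasticity = 39

Elasticity = (dY/dX) · (X/Y)

dY/dX = 26·e^X
At X = 39: dY/dX = 26·e^39, Y = 26·e^39

Elasticity = (26·e^39) · (39 / (26·e^39)) = 39

Interpretation: for a small percentage change in X, the percentage change in Y is approximately 39.00 times as large.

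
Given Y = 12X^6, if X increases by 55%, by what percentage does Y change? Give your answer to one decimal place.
1286.7%

For Y = 12X^6:
If X → X(1 + 0.55)
Then Y → Y · (1 + 0.55)^6
     ≈ Y · 13.8672

Percentage change = ((1 + 0.55)^6 − 1) × 100% ≈ 1286.7%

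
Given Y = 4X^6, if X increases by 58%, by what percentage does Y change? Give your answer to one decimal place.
1455.8%

For Y = 4X^6:
If X → X(1 + 0.58)
Then Y → Y · (1 + 0.58)^6
     ≈ Y · 15.5576

Percentage change = ((1 + 0.58)^6 − 1) × 100% ≈ 1455.8%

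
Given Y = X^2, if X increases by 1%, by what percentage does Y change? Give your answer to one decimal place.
2.0%

For Y = X^2:
If X → X(1 + 0.01)
Then Y → Y · (1 + 0.01)^2
     = Y · 1.0201

Percentage change = ((1 + 0.01)^2 − 1) × 100% ≈ 2.0%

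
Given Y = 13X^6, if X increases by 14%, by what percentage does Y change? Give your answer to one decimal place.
119.5%

For Y = 13X^6:
If X → X(1 + 0.14)
Then Y → Y · (1 + 0.14)^6
     ≈ Y · 2.1950

Percentage change = ((1 + 0.14)^6 − 1) × 100% ≈ 119.5%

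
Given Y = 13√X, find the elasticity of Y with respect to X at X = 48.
Elasticity = 1/2

Elasticity = (dY/dX) · (X/Y)

dY/dX = 13/(2·√X)
At X = 48: dY/dX = 13·√3/24, Y = 52·√3

Elasticity = (13·√3/24) · (48 / (52·√3)) = 1/2

Interpretation: for a small percentage change in X, the percentage change in Y is approximately 0.50 times as large.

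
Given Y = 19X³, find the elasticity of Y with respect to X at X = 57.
Elasticity = 3

Elasticity = (dY/dX) · (X/Y)

dY/dX = 57·X²
At X = 57: dY/dX = 185193, Y = 3518667

Elasticity = 185193 · (57 / 3518667) = 3

Interpretation: for a small percentage change in X, the percentage change in Y is approximately 3.00 times as large.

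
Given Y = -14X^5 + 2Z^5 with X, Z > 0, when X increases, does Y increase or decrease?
Y decreases

Taking the partial derivative:
∂Y/∂X = -70X^4

∂Y/∂X = -70X^4 < 0 (assuming positive values)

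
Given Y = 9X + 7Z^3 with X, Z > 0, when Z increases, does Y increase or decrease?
Y increases

Taking the partial derivative:
∂Y/∂Z = 21Z^2

∂Y/∂Z = 21Z^2 > 0 (assuming positive values)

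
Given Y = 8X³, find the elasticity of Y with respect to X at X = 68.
Elasticity = 3

Elasticity = (dY/dX) · (X/Y)

dY/dX = 24·X²
At X = 68: dY/dX = 110976, Y = 2515456

Elasticity = 110976 · (68 / 2515456) = 3

Interpretation: for a small percentage change in X, the percentage change in Y is approximately 3.00 times as large.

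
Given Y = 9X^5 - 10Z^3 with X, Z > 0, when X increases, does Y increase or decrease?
Y increases

Taking the partial derivative:
∂Y/∂X = 45X^4

∂Y/∂X = 45X^4 > 0 (assuming positive values)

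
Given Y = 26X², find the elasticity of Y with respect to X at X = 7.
Elasticity = 2

Elasticity = (dY/dX) · (X/Y)

dY/dX = 52·X
At X = 7: dY/dX = 364, Y = 1274

Elasticity = 364 · (7 / 1274) = 2

Interpretation: for a small percentage change in X, the percentage change in Y is approximately 2.00 times as large.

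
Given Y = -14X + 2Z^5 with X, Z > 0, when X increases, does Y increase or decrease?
Y decreases

Taking the partial derivative:
∂Y/∂X = -14

∂Y/∂X = -14 < 0 (assuming positive values)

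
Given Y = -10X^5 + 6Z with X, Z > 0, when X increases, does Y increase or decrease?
Y decreases

Taking the partial derivative:
∂Y/∂X = -50X^4

∂Y/∂X = -50X^4 < 0 (assuming positive values)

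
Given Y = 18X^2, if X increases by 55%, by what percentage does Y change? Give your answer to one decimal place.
140.3%

For Y = 18X^2:
If X → X(1 + 0.55)
Then Y → Y · (1 + 0.55)^2
     = Y · 2.4025

Percentage change = ((1 + 0.55)^2 − 1) × 100% ≈ 140.3%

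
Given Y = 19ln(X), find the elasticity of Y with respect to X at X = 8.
Elasticity = 1/ln(8) ≈ 0.4809

Elasticity = (dY/dX) · (X/Y)

dY/dX = 19/X
At X = 8: dY/dX = 19/8, Y = 19·ln(8)

Elasticity = (19/8) · (8 / (19·ln(8))) = 1/ln(8) ≈ 0.4809

Interpretation: for a small percentage change in X, the percentage change in Y is approximately 0.48 times as large.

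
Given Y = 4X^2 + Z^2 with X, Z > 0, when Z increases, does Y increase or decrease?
Y increases

Taking the partial derivative:
∂Y/∂Z = 2Z

∂Y/∂Z = 2Z > 0 (assuming positive values)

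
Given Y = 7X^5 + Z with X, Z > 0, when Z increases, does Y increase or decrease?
Y increases

Taking the partial derivative:
∂Y/∂Z = 1

∂Y/∂Z = 1 > 0 (assuming positive values)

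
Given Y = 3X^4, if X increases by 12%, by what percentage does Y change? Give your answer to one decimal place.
57.4%

For Y = 3X^4:
If X → X(1 + 0.12)
Then Y → Y · (1 + 0.12)^4
     ≈ Y · 1.5735

Percentage change = ((1 + 0.12)^4 − 1) × 100% ≈ 57.4%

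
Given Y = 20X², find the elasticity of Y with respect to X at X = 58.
Elasticity = 2

Elasticity = (dY/dX) · (X/Y)

dY/dX = 40·X
At X = 58: dY/dX = 2320, Y = 67280

Elasticity = 2320 · (58 / 67280) = 2

Interpretation: for a small percentage change in X, the percentage change in Y is approximately 2.00 times as large.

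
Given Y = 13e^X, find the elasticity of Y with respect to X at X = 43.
Elasticity = 43

Elasticity = (dY/dX) · (X/Y)

dY/dX = 13·e^X
At X = 43: dY/dX = 13·e^43, Y = 13·e^43

Elasticity = (13·e^43) · (43 / (13·e^43)) = 43

Interpretation: for a small percentage change in X, the percentage change in Y is approximately 43.00 times as large.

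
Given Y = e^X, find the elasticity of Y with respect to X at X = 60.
Elasticity = 60

Elasticity = (dY/dX) · (X/Y)

dY/dX = e^X
At X = 60: dY/dX = e^60, Y = e^60

Elasticity = (e^60) · (60 / (e^60)) = 60

Interpretation: for a small percentage change in X, the percentage change in Y is approximately 60.00 times as large.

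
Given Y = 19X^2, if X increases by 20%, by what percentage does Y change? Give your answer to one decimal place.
44.0%

For Y = 19X^2:
If X → X(1 + 0.2)
Then Y → Y · (1 + 0.2)^2
     = Y · 1.4400

Percentage change = ((1 + 0.2)^2 − 1) × 100% = 44.0%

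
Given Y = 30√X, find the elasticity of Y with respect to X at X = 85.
Elasticity = 1/2

Elasticity = (dY/dX) · (X/Y)

dY/dX = 15/√X
At X = 85: dY/dX = 3·√85/17, Y = 30·√85

Elasticity = (3·√85/17) · (85 / (30·√85)) = 1/2

Interpretation: for a small percentage change in X, the percentage change in Y is approximately 0.50 times as large.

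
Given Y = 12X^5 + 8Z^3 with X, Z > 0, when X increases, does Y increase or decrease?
Y increases

Taking the partial derivative:
∂Y/∂X = 60X^4

∂Y/∂X = 60X^4 > 0 (assuming positive values)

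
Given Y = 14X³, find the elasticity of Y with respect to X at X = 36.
Elasticity = 3

Elasticity = (dY/dX) · (X/Y)

dY/dX = 42·X²
At X = 36: dY/dX = 54432, Y = 653184

Elasticity = 54432 · (36 / 653184) = 3

Interpretation: for a small percentage change in X, the percentage change in Y is approximately 3.00 times as large.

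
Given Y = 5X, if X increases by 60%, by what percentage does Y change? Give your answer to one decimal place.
60.0%

For Y = 5X:
If X → X(1 + 0.6)
Then Y → Y · (1 + 0.6)^1
     = Y · 1.6000

Percentage change = ((1 + 0.6)^1 − 1) × 100% = 60.0%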